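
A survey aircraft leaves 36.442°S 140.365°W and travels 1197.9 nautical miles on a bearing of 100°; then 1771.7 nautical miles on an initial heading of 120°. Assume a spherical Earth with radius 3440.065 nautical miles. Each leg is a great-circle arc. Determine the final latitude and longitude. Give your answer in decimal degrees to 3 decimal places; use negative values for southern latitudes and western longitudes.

latitude -46.329°, longitude -77.224°

Apply the spherical direct solution leg by leg, carrying full precision between legs.
Leg 1: from (-36.442°, -140.365°), δ = 1197.9/3440.065 = 0.348220 rad, θ = 100° → φ = -37.303°, λ = -115.375°.
Leg 2: from (-37.303°, -115.375°), δ = 1771.7/3440.065 = 0.515019 rad, θ = 120° → φ = -46.329°, λ = -77.224°.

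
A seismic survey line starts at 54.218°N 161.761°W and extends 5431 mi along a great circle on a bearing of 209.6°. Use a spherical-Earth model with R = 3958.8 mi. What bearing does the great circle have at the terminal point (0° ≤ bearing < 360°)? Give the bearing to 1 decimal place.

The arc subtends δ = 5431/3958.8 = 1.371880 rad at the centre.
Start latitude φ₁ = 0.946283 rad; initial bearing θ = 3.658210 rad.
Destination latitude: φ₂ = arcsin( sin φ₁ cos δ + cos φ₁ sin δ cos θ ) = arcsin(-0.338063) = -19.759°.
Then Δλ = atan2(-0.283114, 0.471860) = -0.540417 rad, from sin θ sin δ cos φ₁ over cos δ − sin φ₁ sin φ₂.
λ₂ = -161.761° + -30.964° = -192.725°, normalized to (−180°, 180°] → 167.275°.
The forward bearing on arrival equals the back-azimuth from the destination plus 180°.
Back-azimuth from P₂ (-19.8°, 167.3°) to P₁ (54.2°, -161.8°), with Δλ' = λ₁ − λ₂ = -329.0°: atan2( sin Δλ' cos φ₁ , cos φ₂ sin φ₁ − sin φ₂ cos φ₁ cos Δλ' ) = 17.9°.
Final bearing = (17.9° + 180°) mod 360° = 197.9°.

final bearing 197.9°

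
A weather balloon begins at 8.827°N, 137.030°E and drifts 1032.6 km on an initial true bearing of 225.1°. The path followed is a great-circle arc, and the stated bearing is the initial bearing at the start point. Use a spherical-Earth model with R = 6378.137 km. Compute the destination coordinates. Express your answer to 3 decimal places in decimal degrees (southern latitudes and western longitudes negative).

latitude 2.236°, longitude 130.469°

δ = 1032.6/6378.137 = 0.161897 rad (9.2760°).
With φ₁ = 8.827° = 0.154060 rad and θ = 225.1° = 3.928736 rad:
Destination latitude: φ₂ = arcsin( sin φ₁ cos δ + cos φ₁ sin δ cos θ ) = arcsin(0.039013) = 2.236°.
Δλ = atan2( sin θ sin δ cos φ₁ , cos δ − sin φ₁ sin φ₂ ) = atan2(-0.112825, 0.980937) = -0.114515 rad = -6.561°.
λ₂ = λ₁ + Δλ = 130.469°.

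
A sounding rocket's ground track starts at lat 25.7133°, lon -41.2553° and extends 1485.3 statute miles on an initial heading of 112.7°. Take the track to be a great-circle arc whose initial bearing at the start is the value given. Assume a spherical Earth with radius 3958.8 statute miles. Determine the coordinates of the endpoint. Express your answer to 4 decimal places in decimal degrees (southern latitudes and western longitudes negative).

latitude 16.0381°, longitude -20.6607°

δ = 1485.3/3958.8 = 0.375189 rad (21.4968°).
With φ₁ = 25.7133° = 0.448782 rad and θ = 112.7° = 1.966986 rad:
Destination latitude: φ₂ = arcsin( sin φ₁ cos δ + cos φ₁ sin δ cos θ ) = arcsin(0.276276) = 16.0381°.
Then Δλ = atan2(0.304587, 0.810571) = 0.359444 rad, from sin θ sin δ cos φ₁ over cos δ − sin φ₁ sin φ₂.
λ₂ = λ₁ + Δλ = -20.6607°.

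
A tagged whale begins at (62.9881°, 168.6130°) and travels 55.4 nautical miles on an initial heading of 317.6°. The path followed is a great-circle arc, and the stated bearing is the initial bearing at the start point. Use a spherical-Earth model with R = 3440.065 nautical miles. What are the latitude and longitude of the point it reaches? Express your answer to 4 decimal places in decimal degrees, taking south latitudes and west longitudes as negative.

Angular distance δ = d/R = 55.4 / 3440.065 = 0.016104 rad.
Start latitude φ₁ = 1.099350 rad; initial bearing θ = 5.543166 rad.
sin φ₂ = sin φ₁ cos δ + cos φ₁ sin δ cos θ = (0.890912)(0.999870) + (0.454176)(0.016104)(0.738455) = 0.896198
φ₂ = asin(0.896198) = 1.111123 rad = 63.6627°.
Then Δλ = atan2(-0.004932, 0.201437) = -0.024478 rad, from sin θ sin δ cos φ₁ over cos δ − sin φ₁ sin φ₂.
λ₂ = λ₁ + Δλ = 167.2105°.

latitude 63.6627°, longitude 167.2105°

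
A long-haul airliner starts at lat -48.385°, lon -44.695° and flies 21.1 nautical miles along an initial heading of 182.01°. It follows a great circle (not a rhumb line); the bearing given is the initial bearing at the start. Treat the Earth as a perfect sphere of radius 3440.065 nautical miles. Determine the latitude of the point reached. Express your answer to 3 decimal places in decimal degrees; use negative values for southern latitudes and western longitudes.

Angular distance δ = d/R = 21.1 / 3440.065 = 0.006134 rad.
With φ₁ = -48.385° = -0.844478 rad and θ = 182.01° = 3.176674 rad:
Destination latitude: φ₂ = arcsin( sin φ₁ cos δ + cos φ₁ sin δ cos θ ) = arcsin(-0.751681) = -48.736°.
Δλ = atan2( sin θ sin δ cos φ₁ , cos δ − sin φ₁ sin φ₂ ) = atan2(-0.000143, 0.438006) = -0.000326 rad = -0.019°.
λ₂ = λ₁ + Δλ = -44.714°.

latitude -48.736°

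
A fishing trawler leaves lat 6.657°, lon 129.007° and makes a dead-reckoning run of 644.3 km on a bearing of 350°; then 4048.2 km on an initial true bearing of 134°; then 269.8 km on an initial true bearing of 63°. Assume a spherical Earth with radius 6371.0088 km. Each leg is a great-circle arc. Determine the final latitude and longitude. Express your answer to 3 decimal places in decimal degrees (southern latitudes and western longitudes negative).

Apply the spherical direct solution leg by leg, carrying full precision between legs.
Leg 1: from (6.657°, 129.007°), δ = 644.3/6371.0088 = 0.101130 rad, θ = 350° → φ = 12.362°, λ = 127.979°.
Leg 2: from (12.362°, 127.979°), δ = 4048.2/6371.0088 = 0.635410 rad, θ = 134° → φ = -13.322°, λ = 154.002°.
Leg 3: from (-13.322°, 154.002°), δ = 269.8/6371.0088 = 0.042348 rad, θ = 63° → φ = -12.211°, λ = 156.214°.

latitude -12.211°, longitude 156.214°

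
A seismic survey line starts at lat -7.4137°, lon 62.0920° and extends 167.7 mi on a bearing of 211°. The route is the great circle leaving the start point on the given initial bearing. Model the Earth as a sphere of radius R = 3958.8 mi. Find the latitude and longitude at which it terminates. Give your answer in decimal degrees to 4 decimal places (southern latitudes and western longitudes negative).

latitude -9.4922°, longitude 60.8249°

δ = 167.7/3958.8 = 0.042361 rad (2.4271°).
With φ₁ = -7.4137° = -0.129393 rad and θ = 211° = 3.682645 rad:
sin φ₂ = sin φ₁ cos δ + cos φ₁ sin δ cos θ = (-0.129033)(0.999103) + (0.991640)(0.042349)(-0.857167) = -0.164913
φ₂ = asin(-0.164913) = -0.165670 rad = -9.4922°.
For the longitude increment, Δλ = atan2( sin θ sin δ cos φ₁, cos δ − sin φ₁ sin φ₂ ) = atan2(-0.021629, 0.977824) = -1.2671°.
λ₂ = λ₁ + Δλ = 60.8249°.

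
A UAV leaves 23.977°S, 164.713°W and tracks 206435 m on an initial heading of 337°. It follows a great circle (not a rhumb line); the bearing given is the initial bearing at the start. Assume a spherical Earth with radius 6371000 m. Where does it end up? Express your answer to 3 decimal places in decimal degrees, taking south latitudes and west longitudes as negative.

Central angle δ = d/R = 0.032402 rad.
Converting: φ₁ = -0.418478 rad, θ = 5.881760 rad.
Destination latitude: φ₂ = arcsin( sin φ₁ cos δ + cos φ₁ sin δ cos θ ) = arcsin(-0.378909) = -22.266°.
For the longitude increment, Δλ = atan2( sin θ sin δ cos φ₁, cos δ − sin φ₁ sin φ₂ ) = atan2(-0.011566, 0.845498) = -0.784°.
λ₂ = -164.713° + -0.784° = -165.497°.

latitude -22.266°, longitude -165.497°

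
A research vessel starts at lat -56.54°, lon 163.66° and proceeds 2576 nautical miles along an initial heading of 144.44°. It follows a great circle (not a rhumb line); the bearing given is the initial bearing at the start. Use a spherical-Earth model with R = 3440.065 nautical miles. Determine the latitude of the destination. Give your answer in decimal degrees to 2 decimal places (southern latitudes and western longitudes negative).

latitude -66.41°

The arc subtends δ = 2576/3440.065 = 0.748823 rad at the centre.
Converting: φ₁ = -0.986809 rad, θ = 2.520954 rad.
Applying the spherical law of cosines for sides, sin φ₂ = sin φ₁ cos δ + cos φ₁ sin δ cos θ = -0.916445, so φ₂ = -66.41°.
Then Δλ = atan2(0.218287, -0.032073) = 1.716683 rad, from sin θ sin δ cos φ₁ over cos δ − sin φ₁ sin φ₂.
λ₂ = 163.66° + 98.36° = 262.02°, normalized to (−180°, 180°] → -97.98°.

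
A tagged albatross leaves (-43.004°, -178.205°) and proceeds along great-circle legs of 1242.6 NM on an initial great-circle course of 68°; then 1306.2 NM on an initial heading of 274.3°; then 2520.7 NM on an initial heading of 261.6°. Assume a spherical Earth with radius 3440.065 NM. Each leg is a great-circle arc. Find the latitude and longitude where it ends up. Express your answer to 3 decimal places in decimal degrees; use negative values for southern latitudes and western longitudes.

Apply the spherical direct solution leg by leg, carrying full precision between legs.
Leg 1: from (-43.004°, -178.205°), δ = 1242.6/3440.065 = 0.361214 rad, θ = 68° → φ = -32.767°, λ = -155.270°.
Leg 2: from (-32.767°, -155.270°), δ = 1306.2/3440.065 = 0.379702 rad, θ = 274.3° → φ = -28.640°, λ = 179.824°.
Leg 3: from (-28.640°, 179.824°), δ = 2520.7/3440.065 = 0.732748 rad, θ = 261.6° → φ = -26.234°, λ = 132.286°.

latitude -26.234°, longitude 132.286°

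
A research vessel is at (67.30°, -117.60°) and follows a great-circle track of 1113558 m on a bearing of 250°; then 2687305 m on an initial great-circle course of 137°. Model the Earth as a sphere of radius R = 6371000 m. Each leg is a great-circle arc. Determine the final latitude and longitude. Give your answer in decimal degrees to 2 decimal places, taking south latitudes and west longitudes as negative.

Apply the spherical direct solution leg by leg, carrying full precision between legs.
Leg 1: from (67.30°, -117.60°), δ = 1113558/6371000 = 0.174785 rad, θ = 250° → φ = 62.32°, λ = -138.19°.
Leg 2: from (62.32°, -138.19°), δ = 2687305/6371000 = 0.421803 rad, θ = 137° → φ = 41.98°, λ = -116.13°.

latitude 41.98°, longitude -116.13°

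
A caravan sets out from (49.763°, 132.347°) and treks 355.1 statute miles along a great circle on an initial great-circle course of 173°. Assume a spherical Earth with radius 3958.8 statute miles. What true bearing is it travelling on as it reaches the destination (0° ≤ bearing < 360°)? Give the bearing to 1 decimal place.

Angular distance δ = d/R = 355.1 / 3958.8 = 0.089699 rad.
Start latitude φ₁ = 0.868528 rad; initial bearing θ = 3.019420 rad.
sin φ₂ = sin φ₁ cos δ + cos φ₁ sin δ cos θ = (0.763379)(0.995980) + (0.645951)(0.089579)(-0.992546) = 0.702878
φ₂ = asin(0.702878) = 0.779435 rad = 44.658°.
Then Δλ = atan2(0.007052, 0.459417) = 0.015348 rad, from sin θ sin δ cos φ₁ over cos δ − sin φ₁ sin φ₂.
λ₂ = 132.347° + 0.879° = 133.226°.
The forward bearing on arrival equals the back-azimuth from the destination plus 180°.
Back-azimuth from P₂ (44.7°, 133.2°) to P₁ (49.8°, 132.3°), with Δλ' = λ₁ − λ₂ = -0.9°: atan2( sin Δλ' cos φ₁ , cos φ₂ sin φ₁ − sin φ₂ cos φ₁ cos Δλ' ) = 353.6°.
Final bearing = (353.6° + 180°) mod 360° = 173.6°.

final bearing 173.6°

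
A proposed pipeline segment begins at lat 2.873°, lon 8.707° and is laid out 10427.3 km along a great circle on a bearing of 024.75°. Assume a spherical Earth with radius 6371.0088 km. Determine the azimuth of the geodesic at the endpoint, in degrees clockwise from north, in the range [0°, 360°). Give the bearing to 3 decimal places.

δ = 10427.3/6371.0088 = 1.636680 rad (93.7748°).
Start latitude φ₁ = 0.050143 rad; initial bearing θ = 0.431969 rad.
sin φ₂ = sin φ₁ cos δ + cos φ₁ sin δ cos θ = (0.050122)(-0.065836) + (0.998743)(0.997830)(0.908143) = 0.901734
φ₂ = asin(0.901734) = 1.123764 rad = 64.387°.
Δλ = atan2( sin θ sin δ cos φ₁ , cos δ − sin φ₁ sin φ₂ ) = atan2(0.417226, -0.111033) = 1.830889 rad = 104.902°.
Hence λ₂ = 8.707° + 104.902° = 113.609°.
The forward bearing on arrival equals the back-azimuth from the destination plus 180°.
Back-azimuth from P₂ (64.387°, 113.609°) to P₁ (2.873°, 8.707°), with Δλ' = λ₁ − λ₂ = -104.902°: atan2( sin Δλ' cos φ₁ , cos φ₂ sin φ₁ − sin φ₂ cos φ₁ cos Δλ' ) = 284.704°.
Final bearing = (284.704° + 180°) mod 360° = 104.704°.

final bearing 104.704°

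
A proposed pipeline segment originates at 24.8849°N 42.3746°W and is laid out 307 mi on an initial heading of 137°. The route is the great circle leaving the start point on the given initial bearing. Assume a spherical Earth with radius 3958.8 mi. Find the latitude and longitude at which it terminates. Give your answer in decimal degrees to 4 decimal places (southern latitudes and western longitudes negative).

δ = 307/3958.8 = 0.077549 rad (4.4432°).
With φ₁ = 24.8849° = 0.434323 rad and θ = 137° = 2.391101 rad:
Applying the spherical law of cosines for sides, sin φ₂ = sin φ₁ cos δ + cos φ₁ sin δ cos θ = 0.368134, so φ₂ = 21.6006°.
For the longitude increment, Δλ = atan2( sin θ sin δ cos φ₁, cos δ − sin φ₁ sin φ₂ ) = atan2(0.047930, 0.842085) = 3.2576°.
λ₂ = λ₁ + Δλ = -39.1170°.

latitude 21.6006°, longitude -39.1170°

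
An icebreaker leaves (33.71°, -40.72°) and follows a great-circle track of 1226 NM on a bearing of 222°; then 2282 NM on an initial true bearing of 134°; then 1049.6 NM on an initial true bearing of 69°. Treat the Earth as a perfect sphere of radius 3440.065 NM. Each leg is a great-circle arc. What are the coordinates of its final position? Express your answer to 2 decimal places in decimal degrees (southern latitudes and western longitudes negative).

latitude -3.08°, longitude -11.90°

Apply the spherical direct solution leg by leg, carrying full precision between legs.
Leg 1: from (33.71°, -40.72°), δ = 1226/3440.065 = 0.356389 rad, θ = 222° → φ = 17.72°, λ = -54.91°.
Leg 2: from (17.72°, -54.91°), δ = 2282/3440.065 = 0.663360 rad, θ = 134° → φ = -9.65°, λ = -28.21°.
Leg 3: from (-9.65°, -28.21°), δ = 1049.6/3440.065 = 0.305111 rad, θ = 69° → φ = -3.08°, λ = -11.90°.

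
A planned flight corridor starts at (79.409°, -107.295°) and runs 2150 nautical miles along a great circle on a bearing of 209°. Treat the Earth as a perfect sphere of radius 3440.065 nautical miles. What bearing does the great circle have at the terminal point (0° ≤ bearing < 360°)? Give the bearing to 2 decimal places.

final bearing 187.20°

The arc subtends δ = 2150/3440.065 = 0.624988 rad at the centre.
Start latitude φ₁ = 1.385949 rad; initial bearing θ = 3.647738 rad.
Applying the spherical law of cosines for sides, sin φ₂ = sin φ₁ cos δ + cos φ₁ sin δ cos θ = 0.703100, so φ₂ = 44.676°.
For the longitude increment, Δλ = atan2( sin θ sin δ cos φ₁, cos δ − sin φ₁ sin φ₂ ) = atan2(-0.052135, 0.119848) = -23.510°.
λ₂ = λ₁ + Δλ = -130.805°.
The forward bearing on arrival equals the back-azimuth from the destination plus 180°.
Back-azimuth from P₂ (44.68°, -130.80°) to P₁ (79.41°, -107.30°), with Δλ' = λ₁ − λ₂ = 23.51°: atan2( sin Δλ' cos φ₁ , cos φ₂ sin φ₁ − sin φ₂ cos φ₁ cos Δλ' ) = 7.20°.
Final bearing = (7.20° + 180°) mod 360° = 187.20°.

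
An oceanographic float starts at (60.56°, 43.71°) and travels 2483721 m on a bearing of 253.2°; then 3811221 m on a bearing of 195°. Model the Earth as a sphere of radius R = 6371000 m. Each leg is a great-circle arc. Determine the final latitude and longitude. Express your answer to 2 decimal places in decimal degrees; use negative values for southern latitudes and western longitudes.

latitude 15.20°, longitude 1.55°

Apply the spherical direct solution leg by leg, carrying full precision between legs.
Leg 1: from (60.56°, 43.71°), δ = 2483721/6371000 = 0.389848 rad, θ = 253.2° → φ = 48.72°, λ = 10.24°.
Leg 2: from (48.72°, 10.24°), δ = 3811221/6371000 = 0.598214 rad, θ = 195° → φ = 15.20°, λ = 1.55°.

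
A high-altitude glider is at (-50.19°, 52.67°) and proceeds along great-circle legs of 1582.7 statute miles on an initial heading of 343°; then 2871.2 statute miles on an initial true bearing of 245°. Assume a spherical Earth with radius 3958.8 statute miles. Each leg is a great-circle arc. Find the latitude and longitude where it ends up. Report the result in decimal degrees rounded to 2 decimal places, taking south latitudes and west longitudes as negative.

latitude -36.78°, longitude -3.38°

Apply the spherical direct solution leg by leg, carrying full precision between legs.
Leg 1: from (-50.19°, 52.67°), δ = 1582.7/3958.8 = 0.399793 rad, θ = 343° → φ = -27.99°, λ = 45.27°.
Leg 2: from (-27.99°, 45.27°), δ = 2871.2/3958.8 = 0.725270 rad, θ = 245° → φ = -36.78°, λ = -3.38°.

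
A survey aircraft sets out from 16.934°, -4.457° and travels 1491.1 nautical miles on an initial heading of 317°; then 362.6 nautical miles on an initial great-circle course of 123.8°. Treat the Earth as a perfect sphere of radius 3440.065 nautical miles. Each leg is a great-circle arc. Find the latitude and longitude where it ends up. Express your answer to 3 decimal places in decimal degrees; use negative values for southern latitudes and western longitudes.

latitude 30.433°, longitude -18.833°

Apply the spherical direct solution leg by leg, carrying full precision between legs.
Leg 1: from (16.934°, -4.457°), δ = 1491.1/3440.065 = 0.433451 rad, θ = 317° → φ = 33.931°, λ = -24.653°.
Leg 2: from (33.931°, -24.653°), δ = 362.6/3440.065 = 0.105405 rad, θ = 123.8° → φ = 30.433°, λ = -18.833°.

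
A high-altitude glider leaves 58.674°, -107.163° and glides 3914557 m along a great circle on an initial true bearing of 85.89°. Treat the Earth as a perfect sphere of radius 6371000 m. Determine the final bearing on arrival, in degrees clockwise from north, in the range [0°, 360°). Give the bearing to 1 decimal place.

Central angle δ = d/R = 0.614434 rad.
Converting: φ₁ = 1.024054 rad, θ = 1.499063 rad.
Applying the spherical law of cosines for sides, sin φ₂ = sin φ₁ cos δ + cos φ₁ sin δ cos θ = 0.719467, so φ₂ = 46.011°.
For the longitude increment, Δλ = atan2( sin θ sin δ cos φ₁, cos δ − sin φ₁ sin φ₂ ) = atan2(0.298953, 0.202515) = 55.886°.
λ₂ = -107.163° + 55.886° = -51.277°.
The forward bearing on arrival equals the back-azimuth from the destination plus 180°.
Back-azimuth from P₂ (46.0°, -51.3°) to P₁ (58.7°, -107.2°), with Δλ' = λ₁ − λ₂ = -55.9°: atan2( sin Δλ' cos φ₁ , cos φ₂ sin φ₁ − sin φ₂ cos φ₁ cos Δλ' ) = 311.7°.
Final bearing = (311.7° + 180°) mod 360° = 131.7°.

final bearing 131.7°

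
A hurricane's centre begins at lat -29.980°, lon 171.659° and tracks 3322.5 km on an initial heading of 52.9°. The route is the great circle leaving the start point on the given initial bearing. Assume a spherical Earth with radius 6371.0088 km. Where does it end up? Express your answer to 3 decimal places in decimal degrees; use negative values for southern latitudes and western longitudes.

latitude -9.961°, longitude -164.549°

Central angle δ = d/R = 0.521503 rad.
With φ₁ = -29.980° = -0.523250 rad and θ = 52.9° = 0.923279 rad:
Applying the spherical law of cosines for sides, sin φ₂ = sin φ₁ cos δ + cos φ₁ sin δ cos θ = -0.172973, so φ₂ = -9.961°.
For the longitude increment, Δλ = atan2( sin θ sin δ cos φ₁, cos δ − sin φ₁ sin φ₂ ) = atan2(0.344179, 0.780637) = 23.792°.
λ₂ = 171.659° + 23.792° = 195.451°, normalized to (−180°, 180°] → -164.549°.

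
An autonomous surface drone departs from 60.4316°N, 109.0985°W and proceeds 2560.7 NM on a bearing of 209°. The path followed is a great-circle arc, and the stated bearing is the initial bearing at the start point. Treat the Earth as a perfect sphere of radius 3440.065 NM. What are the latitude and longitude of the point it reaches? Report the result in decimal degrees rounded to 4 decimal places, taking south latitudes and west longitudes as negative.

Angular distance δ = d/R = 2560.7 / 3440.065 = 0.744375 rad.
Converting: φ₁ = 1.054730 rad, θ = 3.647738 rad.
sin φ₂ = sin φ₁ cos δ + cos φ₁ sin δ cos θ = (0.869767)(0.735511) + (0.493462)(0.677513)(-0.874620) = 0.347315
φ₂ = asin(0.347315) = 0.354706 rad = 20.3232°.
Δλ = atan2( sin θ sin δ cos φ₁ , cos δ − sin φ₁ sin φ₂ ) = atan2(-0.162085, 0.433428) = -0.357859 rad = -20.5038°.
λ₂ = λ₁ + Δλ = -129.6023°.

latitude 20.3232°, longitude -129.6023°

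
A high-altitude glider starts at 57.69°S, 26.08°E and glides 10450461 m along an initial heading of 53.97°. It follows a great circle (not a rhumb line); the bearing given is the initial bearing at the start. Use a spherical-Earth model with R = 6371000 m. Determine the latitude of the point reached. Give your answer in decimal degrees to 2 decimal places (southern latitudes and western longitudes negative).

latitude 21.86°

Central angle δ = d/R = 1.640317 rad.
Start latitude φ₁ = -1.006880 rad; initial bearing θ = 0.941954 rad.
Destination latitude: φ₂ = arcsin( sin φ₁ cos δ + cos φ₁ sin δ cos θ ) = arcsin(0.372348) = 21.86°.
For the longitude increment, Δλ = atan2( sin θ sin δ cos φ₁, cos δ − sin φ₁ sin φ₂ ) = atan2(0.431211, 0.245232) = 60.37°.
Hence λ₂ = 26.08° + 60.37° = 86.45°.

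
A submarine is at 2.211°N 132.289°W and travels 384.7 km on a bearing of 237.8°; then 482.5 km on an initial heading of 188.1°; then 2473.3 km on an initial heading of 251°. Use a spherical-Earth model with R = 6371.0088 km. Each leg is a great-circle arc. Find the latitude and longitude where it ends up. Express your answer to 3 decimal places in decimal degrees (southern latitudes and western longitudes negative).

latitude -10.742°, longitude -157.193°

Apply the spherical direct solution leg by leg, carrying full precision between legs.
Leg 1: from (2.211°, -132.289°), δ = 384.7/6371.0088 = 0.060383 rad, θ = 237.8° → φ = 0.365°, λ = -135.216°.
Leg 2: from (0.365°, -135.216°), δ = 482.5/6371.0088 = 0.075734 rad, θ = 188.1° → φ = -3.931°, λ = -135.828°.
Leg 3: from (-3.931°, -135.828°), δ = 2473.3/6371.0088 = 0.388212 rad, θ = 251° → φ = -10.742°, λ = -157.193°.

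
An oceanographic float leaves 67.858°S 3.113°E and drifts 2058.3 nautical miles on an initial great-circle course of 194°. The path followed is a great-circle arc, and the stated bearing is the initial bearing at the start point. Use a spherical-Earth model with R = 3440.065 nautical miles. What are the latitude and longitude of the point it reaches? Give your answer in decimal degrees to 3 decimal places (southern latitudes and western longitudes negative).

Central angle δ = d/R = 0.598332 rad.
Converting: φ₁ = -1.184346 rad, θ = 3.385939 rad.
Destination latitude: φ₂ = arcsin( sin φ₁ cos δ + cos φ₁ sin δ cos θ ) = arcsin(-0.971331) = -76.247°.
Δλ = atan2( sin θ sin δ cos φ₁ , cos δ − sin φ₁ sin φ₂ ) = atan2(-0.051359, -0.073421) = -2.531194 rad = -145.027°.
Hence λ₂ = 3.113° + -145.027° = -141.914°.

latitude -76.247°, longitude -141.914°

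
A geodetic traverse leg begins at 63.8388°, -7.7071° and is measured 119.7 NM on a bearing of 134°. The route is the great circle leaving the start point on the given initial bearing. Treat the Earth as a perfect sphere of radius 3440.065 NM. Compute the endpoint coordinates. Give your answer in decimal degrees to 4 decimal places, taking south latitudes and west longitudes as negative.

δ = 119.7/3440.065 = 0.034796 rad (1.9937°).
Converting: φ₁ = 1.114197 rad, θ = 2.338741 rad.
sin φ₂ = sin φ₁ cos δ + cos φ₁ sin δ cos θ = (0.897557)(0.999395) + (0.440898)(0.034789)(-0.694658) = 0.886359
φ₂ = asin(0.886359) = 1.089421 rad = 62.4192°.
Δλ = atan2( sin θ sin δ cos φ₁ , cos δ − sin φ₁ sin φ₂ ) = atan2(0.011033, 0.203837) = 0.054076 rad = 3.0983°.
Hence λ₂ = -7.7071° + 3.0983° = -4.6088°.

latitude 62.4192°, longitude -4.6088°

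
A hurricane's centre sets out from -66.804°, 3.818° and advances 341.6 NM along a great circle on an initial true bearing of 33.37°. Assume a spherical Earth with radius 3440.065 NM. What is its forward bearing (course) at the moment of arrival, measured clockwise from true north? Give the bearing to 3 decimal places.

δ = 341.6/3440.065 = 0.099300 rad (5.6895°).
With φ₁ = -66.804° = -1.165950 rad and θ = 33.37° = 0.582416 rad:
Applying the spherical law of cosines for sides, sin φ₂ = sin φ₁ cos δ + cos φ₁ sin δ cos θ = -0.882024, so φ₂ = -61.888°.
Δλ = atan2( sin θ sin δ cos φ₁ , cos δ − sin φ₁ sin φ₂ ) = atan2(0.021478, 0.184350) = 0.115984 rad = 6.645°.
λ₂ = λ₁ + Δλ = 10.463°.
The forward bearing on arrival equals the back-azimuth from the destination plus 180°.
Back-azimuth from P₂ (-61.888°, 10.463°) to P₁ (-66.804°, 3.818°), with Δλ' = λ₁ − λ₂ = -6.645°: atan2( sin Δλ' cos φ₁ , cos φ₂ sin φ₁ − sin φ₂ cos φ₁ cos Δλ' ) = 207.373°.
Final bearing = (207.373° + 180°) mod 360° = 27.373°.

final bearing 27.373°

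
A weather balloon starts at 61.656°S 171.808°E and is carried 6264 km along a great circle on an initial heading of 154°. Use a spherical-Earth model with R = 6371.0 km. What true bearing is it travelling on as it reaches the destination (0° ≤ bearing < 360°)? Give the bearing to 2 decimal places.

Central angle δ = d/R = 0.983205 rad.
Converting: φ₁ = -1.076100 rad, θ = 2.687807 rad.
sin φ₂ = sin φ₁ cos δ + cos φ₁ sin δ cos θ = (-0.880113)(0.554358) + (0.474764)(0.832278)(-0.898794) = -0.843043
φ₂ = asin(-0.843043) = -1.002917 rad = -57.463°.
Δλ = atan2( sin θ sin δ cos φ₁ , cos δ − sin φ₁ sin φ₂ ) = atan2(0.173216, -0.187616) = 2.396080 rad = 137.285°.
λ₂ = 171.808° + 137.285° = 309.093°, normalized to (−180°, 180°] → -50.907°.
The forward bearing on arrival equals the back-azimuth from the destination plus 180°.
Back-azimuth from P₂ (-57.46°, -50.91°) to P₁ (-61.66°, 171.81°), with Δλ' = λ₁ − λ₂ = 222.71°: atan2( sin Δλ' cos φ₁ , cos φ₂ sin φ₁ − sin φ₂ cos φ₁ cos Δλ' ) = 202.77°.
Final bearing = (202.77° + 180°) mod 360° = 22.77°.

final bearing 22.77°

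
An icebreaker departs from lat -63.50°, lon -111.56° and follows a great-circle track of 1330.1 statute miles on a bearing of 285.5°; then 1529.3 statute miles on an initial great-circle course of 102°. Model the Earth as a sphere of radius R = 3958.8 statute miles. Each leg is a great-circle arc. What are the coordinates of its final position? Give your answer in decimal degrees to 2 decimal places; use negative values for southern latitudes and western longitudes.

Apply the spherical direct solution leg by leg, carrying full precision between legs.
Leg 1: from (-63.50°, -111.56°), δ = 1330.1/3958.8 = 0.335986 rad, θ = 285.5° → φ = -53.67°, λ = -143.99°.
Leg 2: from (-53.67°, -143.99°), δ = 1529.3/3958.8 = 0.386304 rad, θ = 102° → φ = -52.43°, λ = -106.80°.

latitude -52.43°, longitude -106.80°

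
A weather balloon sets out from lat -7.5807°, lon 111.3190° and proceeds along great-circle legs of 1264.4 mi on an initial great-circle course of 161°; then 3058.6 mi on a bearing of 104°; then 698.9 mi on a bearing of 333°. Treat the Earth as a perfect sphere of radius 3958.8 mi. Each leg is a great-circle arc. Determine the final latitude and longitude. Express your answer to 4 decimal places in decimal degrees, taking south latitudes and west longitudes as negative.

latitude -17.8910°, longitude 162.4429°

Apply the spherical direct solution leg by leg, carrying full precision between legs.
Leg 1: from (-7.5807°, 111.3190°), δ = 1264.4/3958.8 = 0.319390 rad, θ = 161° → φ = -24.8053°, λ = 117.7850°.
Leg 2: from (-24.8053°, 117.7850°), δ = 3058.6/3958.8 = 0.772608 rad, θ = 104° → φ = -26.9820°, λ = 167.2490°.
Leg 3: from (-26.9820°, 167.2490°), δ = 698.9/3958.8 = 0.176543 rad, θ = 333° → φ = -17.8910°, λ = 162.4429°.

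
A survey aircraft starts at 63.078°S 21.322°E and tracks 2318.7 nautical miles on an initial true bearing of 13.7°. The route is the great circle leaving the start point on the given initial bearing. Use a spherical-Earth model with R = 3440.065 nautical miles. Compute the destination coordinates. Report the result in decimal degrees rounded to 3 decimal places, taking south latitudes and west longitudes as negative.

The arc subtends δ = 2318.7/3440.065 = 0.674028 rad at the centre.
Converting: φ₁ = -1.100919 rad, θ = 0.239110 rad.
Applying the spherical law of cosines for sides, sin φ₂ = sin φ₁ cos δ + cos φ₁ sin δ cos θ = -0.422083, so φ₂ = -24.966°.
Then Δλ = atan2(0.066929, 0.404975) = 0.163787 rad, from sin θ sin δ cos φ₁ over cos δ − sin φ₁ sin φ₂.
λ₂ = λ₁ + Δλ = 30.706°.

latitude -24.966°, longitude 30.706°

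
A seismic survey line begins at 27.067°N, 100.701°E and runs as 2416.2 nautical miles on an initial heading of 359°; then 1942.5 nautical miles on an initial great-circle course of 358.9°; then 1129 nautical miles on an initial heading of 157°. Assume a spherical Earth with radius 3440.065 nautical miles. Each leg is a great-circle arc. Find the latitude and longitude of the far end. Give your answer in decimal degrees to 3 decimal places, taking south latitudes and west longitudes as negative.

latitude 62.054°, longitude -61.874°

Apply the spherical direct solution leg by leg, carrying full precision between legs.
Leg 1: from (27.067°, 100.701°), δ = 2416.2/3440.065 = 0.702370 rad, θ = 359° → φ = 67.297°, λ = 99.027°.
Leg 2: from (67.297°, 99.027°), δ = 1942.5/3440.065 = 0.564670 rad, θ = 358.9° → φ = 80.337°, λ = -77.464°.
Leg 3: from (80.337°, -77.464°), δ = 1129/3440.065 = 0.328191 rad, θ = 157° → φ = 62.054°, λ = -61.874°.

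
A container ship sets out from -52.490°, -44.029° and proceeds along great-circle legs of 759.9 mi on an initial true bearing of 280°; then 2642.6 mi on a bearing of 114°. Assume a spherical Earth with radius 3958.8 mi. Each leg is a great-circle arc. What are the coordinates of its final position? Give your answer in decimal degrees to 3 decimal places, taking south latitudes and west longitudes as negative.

Apply the spherical direct solution leg by leg, carrying full precision between legs.
Leg 1: from (-52.490°, -44.029°), δ = 759.9/3958.8 = 0.191952 rad, θ = 280° → φ = -49.333°, λ = -60.785°.
Leg 2: from (-49.333°, -60.785°), δ = 2642.6/3958.8 = 0.667526 rad, θ = 114° → φ = -49.445°, λ = -0.350°.

latitude -49.445°, longitude -0.350°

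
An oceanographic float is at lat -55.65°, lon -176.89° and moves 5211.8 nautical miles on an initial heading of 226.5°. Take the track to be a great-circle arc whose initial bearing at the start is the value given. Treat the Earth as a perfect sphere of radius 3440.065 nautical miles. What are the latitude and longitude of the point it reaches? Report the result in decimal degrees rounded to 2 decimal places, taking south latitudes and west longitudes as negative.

latitude -25.71°, longitude 56.61°

δ = 5211.8/3440.065 = 1.515030 rad (86.8048°).
Start latitude φ₁ = -0.971276 rad; initial bearing θ = 3.953171 rad.
Applying the spherical law of cosines for sides, sin φ₂ = sin φ₁ cos δ + cos φ₁ sin δ cos θ = -0.433816, so φ₂ = -25.71°.
Then Δλ = atan2(-0.408654, -0.302423) = -2.207897 rad, from sin θ sin δ cos φ₁ over cos δ − sin φ₁ sin φ₂.
λ₂ = -176.89° + -126.50° = -303.39°, normalized to (−180°, 180°] → 56.61°.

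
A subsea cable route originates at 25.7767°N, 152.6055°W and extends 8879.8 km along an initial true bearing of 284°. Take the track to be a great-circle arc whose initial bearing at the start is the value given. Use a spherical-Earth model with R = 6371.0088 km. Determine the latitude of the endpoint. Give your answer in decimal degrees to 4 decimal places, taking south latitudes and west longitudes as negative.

Central angle δ = d/R = 1.393782 rad.
Start latitude φ₁ = 0.449888 rad; initial bearing θ = 4.956735 rad.
Applying the spherical law of cosines for sides, sin φ₂ = sin φ₁ cos δ + cos φ₁ sin δ cos θ = 0.291021, so φ₂ = 16.9191°.
For the longitude increment, Δλ = atan2( sin θ sin δ cos φ₁, cos δ − sin φ₁ sin φ₂ ) = atan2(-0.860094, 0.049536) = -86.7038°.
λ₂ = -152.6055° + -86.7038° = -239.3093°, normalized to (−180°, 180°] → 120.6907°.

latitude 16.9191°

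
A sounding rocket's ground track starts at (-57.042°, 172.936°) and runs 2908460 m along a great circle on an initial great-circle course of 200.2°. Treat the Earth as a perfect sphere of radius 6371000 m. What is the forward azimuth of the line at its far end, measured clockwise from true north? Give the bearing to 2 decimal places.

The arc subtends δ = 2908460/6371000 = 0.456515 rad at the centre.
Converting: φ₁ = -0.995571 rad, θ = 3.494149 rad.
sin φ₂ = sin φ₁ cos δ + cos φ₁ sin δ cos θ = (-0.839070)(0.897594) + (0.544024)(0.440823)(-0.938493) = -0.978212
φ₂ = asin(-0.978212) = -1.361665 rad = -78.018°.
Then Δλ = atan2(-0.082809, 0.076806) = -0.822987 rad, from sin θ sin δ cos φ₁ over cos δ − sin φ₁ sin φ₂.
λ₂ = 172.936° + -47.154° = 125.782°.
The forward bearing on arrival equals the back-azimuth from the destination plus 180°.
Back-azimuth from P₂ (-78.02°, 125.78°) to P₁ (-57.04°, 172.94°), with Δλ' = λ₁ − λ₂ = 47.15°: atan2( sin Δλ' cos φ₁ , cos φ₂ sin φ₁ − sin φ₂ cos φ₁ cos Δλ' ) = 64.80°.
Final bearing = (64.80° + 180°) mod 360° = 244.80°.

final bearing 244.80°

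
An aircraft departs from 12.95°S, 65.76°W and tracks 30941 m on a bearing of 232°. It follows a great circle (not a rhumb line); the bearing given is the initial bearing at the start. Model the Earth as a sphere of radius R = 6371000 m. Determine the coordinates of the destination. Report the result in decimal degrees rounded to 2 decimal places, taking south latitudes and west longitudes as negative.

Angular distance δ = d/R = 30941 / 6371000 = 0.004857 rad.
With φ₁ = -12.95° = -0.226020 rad and θ = 232° = 4.049164 rad:
sin φ₂ = sin φ₁ cos δ + cos φ₁ sin δ cos θ = (-0.224101)(0.999988) + (0.974566)(0.004857)(-0.615661) = -0.227012
φ₂ = asin(-0.227012) = -0.229008 rad = -13.12°.
Then Δλ = atan2(-0.003730, 0.949115) = -0.003930 rad, from sin θ sin δ cos φ₁ over cos δ − sin φ₁ sin φ₂.
λ₂ = -65.76° + -0.23° = -65.99°.

latitude -13.12°, longitude -65.99°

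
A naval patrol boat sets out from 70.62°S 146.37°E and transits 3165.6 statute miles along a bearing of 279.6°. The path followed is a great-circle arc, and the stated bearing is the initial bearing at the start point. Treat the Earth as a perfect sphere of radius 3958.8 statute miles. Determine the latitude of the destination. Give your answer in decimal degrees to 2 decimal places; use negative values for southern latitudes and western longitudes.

latitude -38.16°

The arc subtends δ = 3165.6/3958.8 = 0.799636 rad at the centre.
With φ₁ = -70.62° = -1.232552 rad and θ = 279.6° = 4.879941 rad:
Applying the spherical law of cosines for sides, sin φ₂ = sin φ₁ cos δ + cos φ₁ sin δ cos θ = -0.617793, so φ₂ = -38.16°.
For the longitude increment, Δλ = atan2( sin θ sin δ cos φ₁, cos δ − sin φ₁ sin φ₂ ) = atan2(-0.234625, 0.114180) = -64.05°.
Hence λ₂ = 146.37° + -64.05° = 82.32°.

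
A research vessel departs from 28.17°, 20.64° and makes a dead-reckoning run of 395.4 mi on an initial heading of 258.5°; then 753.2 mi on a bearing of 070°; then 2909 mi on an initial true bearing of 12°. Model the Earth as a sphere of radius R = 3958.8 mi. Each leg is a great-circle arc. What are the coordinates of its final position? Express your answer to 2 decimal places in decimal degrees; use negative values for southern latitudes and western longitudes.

latitude 69.98°, longitude 50.23°

Apply the spherical direct solution leg by leg, carrying full precision between legs.
Leg 1: from (28.17°, 20.64°), δ = 395.4/3958.8 = 0.099879 rad, θ = 258.5° → φ = 26.89°, λ = 14.35°.
Leg 2: from (26.89°, 14.35°), δ = 753.2/3958.8 = 0.190260 rad, θ = 70° → φ = 30.12°, λ = 26.21°.
Leg 3: from (30.12°, 26.21°), δ = 2909/3958.8 = 0.734819 rad, θ = 12° → φ = 69.98°, λ = 50.23°.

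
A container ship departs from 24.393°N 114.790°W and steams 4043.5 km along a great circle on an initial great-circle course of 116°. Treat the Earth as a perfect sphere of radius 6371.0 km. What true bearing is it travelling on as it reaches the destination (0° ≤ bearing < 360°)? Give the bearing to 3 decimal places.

final bearing 124.679°

δ = 4043.5/6371 = 0.634673 rad (36.3641°).
Start latitude φ₁ = 0.425738 rad; initial bearing θ = 2.024582 rad.
sin φ₂ = sin φ₁ cos δ + cos φ₁ sin δ cos θ = (0.412993)(0.805266) + (0.910734)(0.592914)(-0.438371) = 0.095855
φ₂ = asin(0.095855) = 0.096002 rad = 5.501°.
Δλ = atan2( sin θ sin δ cos φ₁ , cos δ − sin φ₁ sin φ₂ ) = atan2(0.485337, 0.765679) = 0.564949 rad = 32.369°.
Hence λ₂ = -114.790° + 32.369° = -82.421°.
The forward bearing on arrival equals the back-azimuth from the destination plus 180°.
Back-azimuth from P₂ (5.501°, -82.421°) to P₁ (24.393°, -114.790°), with Δλ' = λ₁ − λ₂ = -32.369°: atan2( sin Δλ' cos φ₁ , cos φ₂ sin φ₁ − sin φ₂ cos φ₁ cos Δλ' ) = 304.679°.
Final bearing = (304.679° + 180°) mod 360° = 124.679°.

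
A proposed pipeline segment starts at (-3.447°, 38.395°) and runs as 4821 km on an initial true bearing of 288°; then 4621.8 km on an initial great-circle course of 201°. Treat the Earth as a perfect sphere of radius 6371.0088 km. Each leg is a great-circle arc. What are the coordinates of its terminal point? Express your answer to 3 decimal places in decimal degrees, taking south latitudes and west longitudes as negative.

latitude -29.003°, longitude -18.859°

Apply the spherical direct solution leg by leg, carrying full precision between legs.
Leg 1: from (-3.447°, 38.395°), δ = 4821/6371.0088 = 0.756709 rad, θ = 288° → φ = 9.674°, λ = -3.084°.
Leg 2: from (9.674°, -3.084°), δ = 4621.8/6371.0088 = 0.725442 rad, θ = 201° → φ = -29.003°, λ = -18.859°.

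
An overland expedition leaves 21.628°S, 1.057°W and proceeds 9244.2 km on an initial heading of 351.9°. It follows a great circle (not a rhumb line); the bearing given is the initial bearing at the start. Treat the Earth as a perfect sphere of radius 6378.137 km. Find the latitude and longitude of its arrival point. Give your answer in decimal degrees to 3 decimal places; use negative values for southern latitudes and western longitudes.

latitude 60.330°, longitude -17.470°

Central angle δ = d/R = 1.449357 rad.
Converting: φ₁ = -0.377480 rad, θ = 6.141814 rad.
Applying the spherical law of cosines for sides, sin φ₂ = sin φ₁ cos δ + cos φ₁ sin δ cos θ = 0.868895, so φ₂ = 60.330°.
Then Δλ = atan2(-0.130017, 0.441397) = -0.286456 rad, from sin θ sin δ cos φ₁ over cos δ − sin φ₁ sin φ₂.
λ₂ = λ₁ + Δλ = -17.470°.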